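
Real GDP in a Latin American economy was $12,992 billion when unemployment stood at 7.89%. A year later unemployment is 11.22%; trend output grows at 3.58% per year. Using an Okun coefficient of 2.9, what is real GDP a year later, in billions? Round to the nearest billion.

Δu = 11.22 - 7.89 = 3.33 points.
Okun's law (growth form): g_Y = g_Y* - β × Δu = 3.58 - 2.9 × (3.33) = 3.58 - 9.657 = -6.077%.
Real GDP in the next year = 12992 × (1 - 6.077/100) = 12992 × 0.93923 ≈ 12202 billion.

$12,202 billion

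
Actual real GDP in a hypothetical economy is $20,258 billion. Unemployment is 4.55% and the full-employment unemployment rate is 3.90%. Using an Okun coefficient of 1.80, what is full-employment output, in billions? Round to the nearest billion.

$20,498 billion

Unemployment gap = 4.55 - 3.9 = 0.65 points, so output gap = -1.8 × 0.65 = -1.17%.
Since Y = Y* × (1 + gap/100), Y* = 20258/0.9883 ≈ 20498 billion.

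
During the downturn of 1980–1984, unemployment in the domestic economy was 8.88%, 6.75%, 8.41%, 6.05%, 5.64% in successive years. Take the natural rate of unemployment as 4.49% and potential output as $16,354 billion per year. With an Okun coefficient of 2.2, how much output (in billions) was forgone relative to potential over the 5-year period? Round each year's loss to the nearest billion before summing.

Year 1980: gap = -2.2 × (8.88 - 4.49) = -9.658%, loss ≈ 16354 × 9.658/100 ≈ 1579.
Year 1981: gap = -2.2 × (6.75 - 4.49) = -4.972%, loss ≈ 16354 × 4.972/100 ≈ 813.
Year 1982: gap = -2.2 × (8.41 - 4.49) = -8.624%, loss ≈ 16354 × 8.624/100 ≈ 1410.
Year 1983: gap = -2.2 × (6.05 - 4.49) = -3.432%, loss ≈ 16354 × 3.432/100 ≈ 561.
Year 1984: gap = -2.2 × (5.64 - 4.49) = -2.53%, loss ≈ 16354 × 2.53/100 ≈ 414.
Total lost output = 1579 + 813 + 1410 + 561 + 414 = 4777 billion.

$4,777 billion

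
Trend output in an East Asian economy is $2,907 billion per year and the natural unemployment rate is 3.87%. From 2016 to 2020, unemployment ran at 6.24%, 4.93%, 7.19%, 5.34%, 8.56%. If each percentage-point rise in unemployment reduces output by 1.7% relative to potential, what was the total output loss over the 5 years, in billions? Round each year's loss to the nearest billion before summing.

Year 2016: gap = -1.7 × (6.24 - 3.87) = -4.029%, loss ≈ 2907 × 4.029/100 ≈ 117.
Year 2017: gap = -1.7 × (4.93 - 3.87) = -1.802%, loss ≈ 2907 × 1.802/100 ≈ 52.
Year 2018: gap = -1.7 × (7.19 - 3.87) = -5.644%, loss ≈ 2907 × 5.644/100 ≈ 164.
Year 2019: gap = -1.7 × (5.34 - 3.87) = -2.499%, loss ≈ 2907 × 2.499/100 ≈ 73.
Year 2020: gap = -1.7 × (8.56 - 3.87) = -7.973%, loss ≈ 2907 × 7.973/100 ≈ 232.
Total lost output = 117 + 52 + 164 + 73 + 232 = 638 billion.

$638 billion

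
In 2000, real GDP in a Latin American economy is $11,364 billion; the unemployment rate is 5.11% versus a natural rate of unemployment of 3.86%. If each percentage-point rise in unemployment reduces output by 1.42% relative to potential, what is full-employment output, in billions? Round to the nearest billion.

$11,569 billion

Unemployment gap = 5.11 - 3.86 = 1.25 points, so output gap = -1.42 × 1.25 = -1.775%.
Since Y = Y* × (1 + gap/100), Y* = 11364/0.98225 ≈ 11569 billion.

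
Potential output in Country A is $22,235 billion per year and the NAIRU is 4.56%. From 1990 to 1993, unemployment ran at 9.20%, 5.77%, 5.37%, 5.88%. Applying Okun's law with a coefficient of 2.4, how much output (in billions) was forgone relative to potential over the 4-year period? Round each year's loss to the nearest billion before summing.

Year 1990: gap = -2.4 × (9.2 - 4.56) = -11.136%, loss ≈ 22235 × 11.136/100 ≈ 2476.
Year 1991: gap = -2.4 × (5.77 - 4.56) = -2.904%, loss ≈ 22235 × 2.904/100 ≈ 646.
Year 1992: gap = -2.4 × (5.37 - 4.56) = -1.944%, loss ≈ 22235 × 1.944/100 ≈ 432.
Year 1993: gap = -2.4 × (5.88 - 4.56) = -3.168%, loss ≈ 22235 × 3.168/100 ≈ 704.
Total lost output = 2476 + 646 + 432 + 704 = 4258 billion.

$4,258 billion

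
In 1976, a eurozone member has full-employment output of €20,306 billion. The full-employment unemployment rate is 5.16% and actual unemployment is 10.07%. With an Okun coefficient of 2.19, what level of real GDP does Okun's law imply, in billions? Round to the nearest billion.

€18,123 billion

Unemployment gap = 10.07 - 5.16 = 4.91 points, so the output gap is -2.19 × 4.91 = -10.7529%.
Actual GDP = 20306 × (1 - 10.7529/100) = 20306 × 0.892471 ≈ 18123 billion.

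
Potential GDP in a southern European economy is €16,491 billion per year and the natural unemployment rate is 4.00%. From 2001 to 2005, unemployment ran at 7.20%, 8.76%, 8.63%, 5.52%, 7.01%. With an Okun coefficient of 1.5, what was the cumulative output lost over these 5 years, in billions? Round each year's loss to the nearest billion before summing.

Year 2001: gap = -1.5 × (7.2 - 4) = -4.8%, loss ≈ 16491 × 4.8/100 ≈ 792.
Year 2002: gap = -1.5 × (8.76 - 4) = -7.14%, loss ≈ 16491 × 7.14/100 ≈ 1177.
Year 2003: gap = -1.5 × (8.63 - 4) = -6.945%, loss ≈ 16491 × 6.945/100 ≈ 1145.
Year 2004: gap = -1.5 × (5.52 - 4) = -2.28%, loss ≈ 16491 × 2.28/100 ≈ 376.
Year 2005: gap = -1.5 × (7.01 - 4) = -4.515%, loss ≈ 16491 × 4.515/100 ≈ 745.
Total lost output = 792 + 1177 + 1145 + 376 + 745 = 4235 billion.

€4,235 billion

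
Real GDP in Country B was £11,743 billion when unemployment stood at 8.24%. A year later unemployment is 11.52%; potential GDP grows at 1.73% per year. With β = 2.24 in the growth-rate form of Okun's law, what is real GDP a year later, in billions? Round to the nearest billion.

£11,083 billion

Δu = 11.52 - 8.24 = 3.28 points.
Okun's law (growth form): g_Y = g_Y* - β × Δu = 1.73 - 2.24 × (3.28) = 1.73 - 7.3472 = -5.6172%.
Real GDP in the next year = 11743 × (1 - 5.6172/100) = 11743 × 0.943828 ≈ 11083 billion.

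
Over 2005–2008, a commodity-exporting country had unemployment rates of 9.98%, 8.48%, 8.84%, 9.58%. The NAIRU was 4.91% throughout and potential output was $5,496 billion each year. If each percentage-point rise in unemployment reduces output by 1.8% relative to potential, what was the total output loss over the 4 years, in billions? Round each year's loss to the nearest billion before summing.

$1,706 billion

Year 2005: gap = -1.8 × (9.98 - 4.91) = -9.126%, loss ≈ 5496 × 9.126/100 ≈ 502.
Year 2006: gap = -1.8 × (8.48 - 4.91) = -6.426%, loss ≈ 5496 × 6.426/100 ≈ 353.
Year 2007: gap = -1.8 × (8.84 - 4.91) = -7.074%, loss ≈ 5496 × 7.074/100 ≈ 389.
Year 2008: gap = -1.8 × (9.58 - 4.91) = -8.406%, loss ≈ 5496 × 8.406/100 ≈ 462.
Total lost output = 502 + 353 + 389 + 462 = 1706 billion.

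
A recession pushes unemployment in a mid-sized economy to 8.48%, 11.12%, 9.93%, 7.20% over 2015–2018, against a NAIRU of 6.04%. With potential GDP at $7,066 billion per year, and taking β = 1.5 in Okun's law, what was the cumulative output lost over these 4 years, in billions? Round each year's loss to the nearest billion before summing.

$1,332 billion

Year 2015: gap = -1.5 × (8.48 - 6.04) = -3.66%, loss ≈ 7066 × 3.66/100 ≈ 259.
Year 2016: gap = -1.5 × (11.12 - 6.04) = -7.62%, loss ≈ 7066 × 7.62/100 ≈ 538.
Year 2017: gap = -1.5 × (9.93 - 6.04) = -5.835%, loss ≈ 7066 × 5.835/100 ≈ 412.
Year 2018: gap = -1.5 × (7.2 - 6.04) = -1.74%, loss ≈ 7066 × 1.74/100 ≈ 123.
Total lost output = 259 + 538 + 412 + 123 = 1332 billion.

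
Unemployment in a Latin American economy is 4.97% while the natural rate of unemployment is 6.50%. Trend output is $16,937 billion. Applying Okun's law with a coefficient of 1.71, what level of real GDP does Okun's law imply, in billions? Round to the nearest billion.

Unemployment gap = 4.97 - 6.5 = -1.53 points, so the output gap is -1.71 × (-1.53) = 2.6163%.
Actual GDP = 16937 × (1 + 2.6163/100) = 16937 × 1.026163 ≈ 17380 billion.

$17,380 billion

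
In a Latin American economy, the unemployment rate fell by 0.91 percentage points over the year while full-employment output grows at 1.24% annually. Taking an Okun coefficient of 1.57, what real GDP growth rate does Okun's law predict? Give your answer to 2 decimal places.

Growth-rate Okun's law: g_Y = g_Y* - β × Δu.
g_Y = 1.24 - 1.57 × (-0.91) = 1.24 + 1.4287 = 2.6687%, i.e. 2.67% to 2 d.p.

2.67%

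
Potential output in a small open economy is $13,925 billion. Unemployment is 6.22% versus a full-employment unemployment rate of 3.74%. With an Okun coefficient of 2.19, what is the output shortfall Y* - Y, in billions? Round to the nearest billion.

Output gap = -2.19 × (6.22 - 3.74) = -2.19 × 2.48 = -5.4312%.
Actual GDP ≈ 13925 × 0.945688 ≈ 13169 billion, so the shortfall is 13925 - 13169 = 756 billion.

$756 billion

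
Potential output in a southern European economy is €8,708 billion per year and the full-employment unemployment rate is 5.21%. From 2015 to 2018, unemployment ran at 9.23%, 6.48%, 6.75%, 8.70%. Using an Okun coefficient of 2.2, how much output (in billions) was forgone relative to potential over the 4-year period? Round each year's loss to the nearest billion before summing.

Year 2015: gap = -2.2 × (9.23 - 5.21) = -8.844%, loss ≈ 8708 × 8.844/100 ≈ 770.
Year 2016: gap = -2.2 × (6.48 - 5.21) = -2.794%, loss ≈ 8708 × 2.794/100 ≈ 243.
Year 2017: gap = -2.2 × (6.75 - 5.21) = -3.388%, loss ≈ 8708 × 3.388/100 ≈ 295.
Year 2018: gap = -2.2 × (8.7 - 5.21) = -7.678%, loss ≈ 8708 × 7.678/100 ≈ 669.
Total lost output = 770 + 243 + 295 + 669 = 1977 billion.

€1,977 billion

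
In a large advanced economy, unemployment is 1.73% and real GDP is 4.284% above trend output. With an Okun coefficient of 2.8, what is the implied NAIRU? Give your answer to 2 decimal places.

3.26%

From Okun's law, u - u* = -(output gap)/β = -(4.284)/2.8 = -1.53 points.
So u* = 1.73 + 1.53 = 3.26%.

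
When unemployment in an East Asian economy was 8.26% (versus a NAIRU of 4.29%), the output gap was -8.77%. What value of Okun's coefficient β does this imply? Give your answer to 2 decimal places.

Okun's law: output gap = -β × (u - u*).
-8.77 = -β × (8.26 - 4.29) = -β × 3.97, so β = 8.77/3.97 = 2.21.

β ≈ 2.21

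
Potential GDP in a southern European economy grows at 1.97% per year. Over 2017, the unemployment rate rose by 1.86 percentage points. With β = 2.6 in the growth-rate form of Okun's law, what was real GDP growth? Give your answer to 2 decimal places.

Growth-rate Okun's law: g_Y = g_Y* - β × Δu.
g_Y = 1.97 - 2.6 × (1.86) = 1.97 - 4.836 = -2.866%, i.e. -2.87% to 2 d.p.

-2.87%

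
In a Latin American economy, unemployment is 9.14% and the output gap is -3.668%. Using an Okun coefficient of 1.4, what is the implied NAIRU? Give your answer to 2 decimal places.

From Okun's law, u - u* = -(output gap)/β = -(-3.668)/1.4 = 2.62 points.
So u* = 9.14 - 2.62 = 6.52%.

6.52%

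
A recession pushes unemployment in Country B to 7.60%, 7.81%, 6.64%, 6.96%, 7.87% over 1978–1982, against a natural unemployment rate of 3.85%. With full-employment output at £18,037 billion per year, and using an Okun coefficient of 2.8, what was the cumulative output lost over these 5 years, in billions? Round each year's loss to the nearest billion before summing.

Year 1978: gap = -2.8 × (7.6 - 3.85) = -10.5%, loss ≈ 18037 × 10.5/100 ≈ 1894.
Year 1979: gap = -2.8 × (7.81 - 3.85) = -11.088%, loss ≈ 18037 × 11.088/100 ≈ 2000.
Year 1980: gap = -2.8 × (6.64 - 3.85) = -7.812%, loss ≈ 18037 × 7.812/100 ≈ 1409.
Year 1981: gap = -2.8 × (6.96 - 3.85) = -8.708%, loss ≈ 18037 × 8.708/100 ≈ 1571.
Year 1982: gap = -2.8 × (7.87 - 3.85) = -11.256%, loss ≈ 18037 × 11.256/100 ≈ 2030.
Total lost output = 1894 + 2000 + 1409 + 1571 + 2030 = 8904 billion.

£8,904 billion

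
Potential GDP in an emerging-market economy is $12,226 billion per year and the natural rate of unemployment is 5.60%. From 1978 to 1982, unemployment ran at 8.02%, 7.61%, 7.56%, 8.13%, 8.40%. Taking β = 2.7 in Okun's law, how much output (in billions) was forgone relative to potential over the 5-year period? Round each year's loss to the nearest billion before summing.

$3,869 billion

Year 1978: gap = -2.7 × (8.02 - 5.6) = -6.534%, loss ≈ 12226 × 6.534/100 ≈ 799.
Year 1979: gap = -2.7 × (7.61 - 5.6) = -5.427%, loss ≈ 12226 × 5.427/100 ≈ 664.
Year 1980: gap = -2.7 × (7.56 - 5.6) = -5.292%, loss ≈ 12226 × 5.292/100 ≈ 647.
Year 1981: gap = -2.7 × (8.13 - 5.6) = -6.831%, loss ≈ 12226 × 6.831/100 ≈ 835.
Year 1982: gap = -2.7 × (8.4 - 5.6) = -7.56%, loss ≈ 12226 × 7.56/100 ≈ 924.
Total lost output = 799 + 664 + 647 + 835 + 924 = 3869 billion.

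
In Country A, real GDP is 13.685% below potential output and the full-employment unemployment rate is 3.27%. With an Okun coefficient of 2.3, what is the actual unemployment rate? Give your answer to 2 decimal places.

From Okun's law, u - u* = -(output gap)/β = -(-13.685)/2.3 = 5.95 points.
So u = 3.27 + 5.95 = 9.22%.

9.22%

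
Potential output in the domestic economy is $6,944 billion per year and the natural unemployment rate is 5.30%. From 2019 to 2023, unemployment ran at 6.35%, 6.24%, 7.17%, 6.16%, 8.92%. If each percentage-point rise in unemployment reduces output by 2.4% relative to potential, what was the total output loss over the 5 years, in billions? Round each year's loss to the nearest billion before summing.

$1,390 billion

Year 2019: gap = -2.4 × (6.35 - 5.3) = -2.52%, loss ≈ 6944 × 2.52/100 ≈ 175.
Year 2020: gap = -2.4 × (6.24 - 5.3) = -2.256%, loss ≈ 6944 × 2.256/100 ≈ 157.
Year 2021: gap = -2.4 × (7.17 - 5.3) = -4.488%, loss ≈ 6944 × 4.488/100 ≈ 312.
Year 2022: gap = -2.4 × (6.16 - 5.3) = -2.064%, loss ≈ 6944 × 2.064/100 ≈ 143.
Year 2023: gap = -2.4 × (8.92 - 5.3) = -8.688%, loss ≈ 6944 × 8.688/100 ≈ 603.
Total lost output = 175 + 157 + 312 + 143 + 603 = 1390 billion.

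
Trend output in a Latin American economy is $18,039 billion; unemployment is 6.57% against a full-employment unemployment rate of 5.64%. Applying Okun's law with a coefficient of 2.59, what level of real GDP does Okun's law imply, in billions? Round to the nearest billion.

Unemployment gap = 6.57 - 5.64 = 0.93 points, so the output gap is -2.59 × 0.93 = -2.4087%.
Actual GDP = 18039 × (1 - 2.4087/100) = 18039 × 0.975913 ≈ 17604 billion.

$17,604 billion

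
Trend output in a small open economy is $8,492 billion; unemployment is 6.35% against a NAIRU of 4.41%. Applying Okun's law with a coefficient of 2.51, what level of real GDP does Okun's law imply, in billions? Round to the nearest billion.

Unemployment gap = 6.35 - 4.41 = 1.94 points, so the output gap is -2.51 × 1.94 = -4.8694%.
Actual GDP = 8492 × (1 - 4.8694/100) = 8492 × 0.951306 ≈ 8078 billion.

$8,078 billion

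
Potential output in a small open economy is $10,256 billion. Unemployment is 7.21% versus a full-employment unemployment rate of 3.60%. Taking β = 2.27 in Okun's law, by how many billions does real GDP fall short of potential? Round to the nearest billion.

Output gap = -2.27 × (7.21 - 3.6) = -2.27 × 3.61 = -8.1947%.
Actual GDP ≈ 10256 × 0.918053 ≈ 9416 billion, so the shortfall is 10256 - 9416 = 840 billion.

$840 billion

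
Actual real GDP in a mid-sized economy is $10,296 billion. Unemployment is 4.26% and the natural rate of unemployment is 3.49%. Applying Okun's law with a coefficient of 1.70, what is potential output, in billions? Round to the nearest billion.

$10,433 billion

Unemployment gap = 4.26 - 3.49 = 0.77 points, so output gap = -1.7 × 0.77 = -1.309%.
Since Y = Y* × (1 + gap/100), Y* = 10296/0.98691 ≈ 10433 billion.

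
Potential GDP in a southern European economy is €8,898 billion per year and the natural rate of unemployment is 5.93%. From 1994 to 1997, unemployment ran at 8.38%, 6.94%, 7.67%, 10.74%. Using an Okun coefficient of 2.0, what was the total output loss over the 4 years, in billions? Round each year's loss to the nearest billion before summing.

Year 1994: gap = -2.0 × (8.38 - 5.93) = -4.9%, loss ≈ 8898 × 4.9/100 ≈ 436.
Year 1995: gap = -2.0 × (6.94 - 5.93) = -2.02%, loss ≈ 8898 × 2.02/100 ≈ 180.
Year 1996: gap = -2.0 × (7.67 - 5.93) = -3.48%, loss ≈ 8898 × 3.48/100 ≈ 310.
Year 1997: gap = -2.0 × (10.74 - 5.93) = -9.62%, loss ≈ 8898 × 9.62/100 ≈ 856.
Total lost output = 436 + 180 + 310 + 856 = 1782 billion.

€1,782 billion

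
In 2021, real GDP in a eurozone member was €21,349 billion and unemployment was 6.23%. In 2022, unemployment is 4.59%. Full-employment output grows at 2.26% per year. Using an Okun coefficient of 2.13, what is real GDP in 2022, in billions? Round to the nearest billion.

€22,577 billion

Δu = 4.59 - 6.23 = -1.64 points.
Okun's law (growth form): g_Y = g_Y* - β × Δu = 2.26 - 2.13 × (-1.64) = 2.26 + 3.4932 = 5.7532%.
Real GDP in the next year = 21349 × (1 + 5.7532/100) = 21349 × 1.057532 ≈ 22577 billion.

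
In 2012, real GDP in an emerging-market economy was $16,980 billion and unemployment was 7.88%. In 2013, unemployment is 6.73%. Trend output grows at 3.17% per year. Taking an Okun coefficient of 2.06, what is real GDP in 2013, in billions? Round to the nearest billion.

$17,921 billion

Δu = 6.73 - 7.88 = -1.15 points.
Okun's law (growth form): g_Y = g_Y* - β × Δu = 3.17 - 2.06 × (-1.15) = 3.17 + 2.369 = 5.539%.
Real GDP in the next year = 16980 × (1 + 5.539/100) = 16980 × 1.05539 ≈ 17921 billion.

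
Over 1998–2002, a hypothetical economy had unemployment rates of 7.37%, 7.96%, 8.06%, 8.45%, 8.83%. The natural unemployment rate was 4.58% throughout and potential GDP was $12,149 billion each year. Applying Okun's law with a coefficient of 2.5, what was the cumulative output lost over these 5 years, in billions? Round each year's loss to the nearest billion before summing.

Year 1998: gap = -2.5 × (7.37 - 4.58) = -6.975%, loss ≈ 12149 × 6.975/100 ≈ 847.
Year 1999: gap = -2.5 × (7.96 - 4.58) = -8.45%, loss ≈ 12149 × 8.45/100 ≈ 1027.
Year 2000: gap = -2.5 × (8.06 - 4.58) = -8.7%, loss ≈ 12149 × 8.7/100 ≈ 1057.
Year 2001: gap = -2.5 × (8.45 - 4.58) = -9.675%, loss ≈ 12149 × 9.675/100 ≈ 1175.
Year 2002: gap = -2.5 × (8.83 - 4.58) = -10.625%, loss ≈ 12149 × 10.625/100 ≈ 1291.
Total lost output = 847 + 1027 + 1057 + 1175 + 1291 = 5397 billion.

$5,397 billion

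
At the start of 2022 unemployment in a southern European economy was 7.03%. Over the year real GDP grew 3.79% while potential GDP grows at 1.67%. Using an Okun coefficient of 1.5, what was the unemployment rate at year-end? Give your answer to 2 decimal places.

Growth-rate Okun's law: g_Y = g_Y* - β × Δu, so Δu = (g_Y* - g_Y)/β.
Δu = (1.67 - 3.79)/1.5 = -2.12/1.5 = -1.41 percentage points.
Year-end unemployment = 7.03 - 1.41 = 5.62%.

5.62%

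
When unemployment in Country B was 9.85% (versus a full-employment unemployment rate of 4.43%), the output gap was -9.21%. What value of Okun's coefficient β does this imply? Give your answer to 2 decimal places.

β ≈ 1.70

Okun's law: output gap = -β × (u - u*).
-9.21 = -β × (9.85 - 4.43) = -β × 5.42, so β = 9.21/5.42 = 1.70.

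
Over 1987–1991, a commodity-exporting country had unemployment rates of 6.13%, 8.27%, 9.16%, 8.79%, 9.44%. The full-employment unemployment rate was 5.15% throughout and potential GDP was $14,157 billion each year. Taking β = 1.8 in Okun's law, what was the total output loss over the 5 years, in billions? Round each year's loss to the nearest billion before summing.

Year 1987: gap = -1.8 × (6.13 - 5.15) = -1.764%, loss ≈ 14157 × 1.764/100 ≈ 250.
Year 1988: gap = -1.8 × (8.27 - 5.15) = -5.616%, loss ≈ 14157 × 5.616/100 ≈ 795.
Year 1989: gap = -1.8 × (9.16 - 5.15) = -7.218%, loss ≈ 14157 × 7.218/100 ≈ 1022.
Year 1990: gap = -1.8 × (8.79 - 5.15) = -6.552%, loss ≈ 14157 × 6.552/100 ≈ 928.
Year 1991: gap = -1.8 × (9.44 - 5.15) = -7.722%, loss ≈ 14157 × 7.722/100 ≈ 1093.
Total lost output = 250 + 795 + 1022 + 928 + 1093 = 4088 billion.

$4,088 billion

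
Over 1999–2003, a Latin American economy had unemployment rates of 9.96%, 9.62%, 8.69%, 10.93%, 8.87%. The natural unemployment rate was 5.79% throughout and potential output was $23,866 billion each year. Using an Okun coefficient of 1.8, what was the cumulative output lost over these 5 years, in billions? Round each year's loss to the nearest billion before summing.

Year 1999: gap = -1.8 × (9.96 - 5.79) = -7.506%, loss ≈ 23866 × 7.506/100 ≈ 1791.
Year 2000: gap = -1.8 × (9.62 - 5.79) = -6.894%, loss ≈ 23866 × 6.894/100 ≈ 1645.
Year 2001: gap = -1.8 × (8.69 - 5.79) = -5.22%, loss ≈ 23866 × 5.22/100 ≈ 1246.
Year 2002: gap = -1.8 × (10.93 - 5.79) = -9.252%, loss ≈ 23866 × 9.252/100 ≈ 2208.
Year 2003: gap = -1.8 × (8.87 - 5.79) = -5.544%, loss ≈ 23866 × 5.544/100 ≈ 1323.
Total lost output = 1791 + 1645 + 1246 + 2208 + 1323 = 8213 billion.

$8,213 billion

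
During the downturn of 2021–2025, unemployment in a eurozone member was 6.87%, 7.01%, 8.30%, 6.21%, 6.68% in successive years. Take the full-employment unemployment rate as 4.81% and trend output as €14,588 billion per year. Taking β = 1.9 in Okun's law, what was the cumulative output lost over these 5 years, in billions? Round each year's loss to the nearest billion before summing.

Year 2021: gap = -1.9 × (6.87 - 4.81) = -3.914%, loss ≈ 14588 × 3.914/100 ≈ 571.
Year 2022: gap = -1.9 × (7.01 - 4.81) = -4.18%, loss ≈ 14588 × 4.18/100 ≈ 610.
Year 2023: gap = -1.9 × (8.3 - 4.81) = -6.631%, loss ≈ 14588 × 6.631/100 ≈ 967.
Year 2024: gap = -1.9 × (6.21 - 4.81) = -2.66%, loss ≈ 14588 × 2.66/100 ≈ 388.
Year 2025: gap = -1.9 × (6.68 - 4.81) = -3.553%, loss ≈ 14588 × 3.553/100 ≈ 518.
Total lost output = 571 + 610 + 967 + 388 + 518 = 3054 billion.

€3,054 billion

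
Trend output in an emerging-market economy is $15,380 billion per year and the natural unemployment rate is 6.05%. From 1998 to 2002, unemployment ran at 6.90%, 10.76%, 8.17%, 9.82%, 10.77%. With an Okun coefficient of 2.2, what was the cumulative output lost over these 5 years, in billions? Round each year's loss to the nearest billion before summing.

Year 1998: gap = -2.2 × (6.9 - 6.05) = -1.87%, loss ≈ 15380 × 1.87/100 ≈ 288.
Year 1999: gap = -2.2 × (10.76 - 6.05) = -10.362%, loss ≈ 15380 × 10.362/100 ≈ 1594.
Year 2000: gap = -2.2 × (8.17 - 6.05) = -4.664%, loss ≈ 15380 × 4.664/100 ≈ 717.
Year 2001: gap = -2.2 × (9.82 - 6.05) = -8.294%, loss ≈ 15380 × 8.294/100 ≈ 1276.
Year 2002: gap = -2.2 × (10.77 - 6.05) = -10.384%, loss ≈ 15380 × 10.384/100 ≈ 1597.
Total lost output = 288 + 1594 + 717 + 1276 + 1597 = 5472 billion.

$5,472 billion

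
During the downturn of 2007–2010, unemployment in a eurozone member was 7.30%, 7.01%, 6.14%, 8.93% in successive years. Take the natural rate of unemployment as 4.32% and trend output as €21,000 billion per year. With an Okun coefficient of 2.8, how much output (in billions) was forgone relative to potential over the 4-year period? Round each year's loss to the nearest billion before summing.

Year 2007: gap = -2.8 × (7.3 - 4.32) = -8.344%, loss ≈ 21000 × 8.344/100 ≈ 1752.
Year 2008: gap = -2.8 × (7.01 - 4.32) = -7.532%, loss ≈ 21000 × 7.532/100 ≈ 1582.
Year 2009: gap = -2.8 × (6.14 - 4.32) = -5.096%, loss ≈ 21000 × 5.096/100 ≈ 1070.
Year 2010: gap = -2.8 × (8.93 - 4.32) = -12.908%, loss ≈ 21000 × 12.908/100 ≈ 2711.
Total lost output = 1752 + 1582 + 1070 + 2711 = 7115 billion.

€7,115 billion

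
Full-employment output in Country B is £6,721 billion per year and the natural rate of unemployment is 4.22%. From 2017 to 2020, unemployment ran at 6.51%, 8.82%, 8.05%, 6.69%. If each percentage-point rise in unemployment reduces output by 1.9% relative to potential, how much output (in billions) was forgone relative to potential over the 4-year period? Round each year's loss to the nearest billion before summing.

£1,683 billion

Year 2017: gap = -1.9 × (6.51 - 4.22) = -4.351%, loss ≈ 6721 × 4.351/100 ≈ 292.
Year 2018: gap = -1.9 × (8.82 - 4.22) = -8.74%, loss ≈ 6721 × 8.74/100 ≈ 587.
Year 2019: gap = -1.9 × (8.05 - 4.22) = -7.277%, loss ≈ 6721 × 7.277/100 ≈ 489.
Year 2020: gap = -1.9 × (6.69 - 4.22) = -4.693%, loss ≈ 6721 × 4.693/100 ≈ 315.
Total lost output = 292 + 587 + 489 + 315 = 1683 billion.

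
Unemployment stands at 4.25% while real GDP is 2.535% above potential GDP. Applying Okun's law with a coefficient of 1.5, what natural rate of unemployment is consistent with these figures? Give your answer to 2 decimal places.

From Okun's law, u - u* = -(output gap)/β = -(2.535)/1.5 = -1.69 points.
So u* = 4.25 + 1.69 = 5.94%.

5.94%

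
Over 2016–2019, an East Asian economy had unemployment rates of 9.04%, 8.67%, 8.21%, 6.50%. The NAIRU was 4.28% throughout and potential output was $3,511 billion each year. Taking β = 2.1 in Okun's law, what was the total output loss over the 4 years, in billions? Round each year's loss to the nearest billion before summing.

Year 2016: gap = -2.1 × (9.04 - 4.28) = -9.996%, loss ≈ 3511 × 9.996/100 ≈ 351.
Year 2017: gap = -2.1 × (8.67 - 4.28) = -9.219%, loss ≈ 3511 × 9.219/100 ≈ 324.
Year 2018: gap = -2.1 × (8.21 - 4.28) = -8.253%, loss ≈ 3511 × 8.253/100 ≈ 290.
Year 2019: gap = -2.1 × (6.5 - 4.28) = -4.662%, loss ≈ 3511 × 4.662/100 ≈ 164.
Total lost output = 351 + 324 + 290 + 164 = 1129 billion.

$1,129 billion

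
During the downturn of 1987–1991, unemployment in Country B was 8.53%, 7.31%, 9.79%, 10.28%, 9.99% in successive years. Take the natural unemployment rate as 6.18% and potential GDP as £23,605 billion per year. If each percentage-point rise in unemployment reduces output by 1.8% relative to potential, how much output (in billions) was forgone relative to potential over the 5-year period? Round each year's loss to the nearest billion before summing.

Year 1987: gap = -1.8 × (8.53 - 6.18) = -4.23%, loss ≈ 23605 × 4.23/100 ≈ 998.
Year 1988: gap = -1.8 × (7.31 - 6.18) = -2.034%, loss ≈ 23605 × 2.034/100 ≈ 480.
Year 1989: gap = -1.8 × (9.79 - 6.18) = -6.498%, loss ≈ 23605 × 6.498/100 ≈ 1534.
Year 1990: gap = -1.8 × (10.28 - 6.18) = -7.38%, loss ≈ 23605 × 7.38/100 ≈ 1742.
Year 1991: gap = -1.8 × (9.99 - 6.18) = -6.858%, loss ≈ 23605 × 6.858/100 ≈ 1619.
Total lost output = 998 + 480 + 1534 + 1742 + 1619 = 6373 billion.

£6,373 billion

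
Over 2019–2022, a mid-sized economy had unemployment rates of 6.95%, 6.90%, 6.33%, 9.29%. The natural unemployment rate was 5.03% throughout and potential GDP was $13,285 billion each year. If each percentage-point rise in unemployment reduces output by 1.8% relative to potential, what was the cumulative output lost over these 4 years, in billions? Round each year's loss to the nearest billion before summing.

Year 2019: gap = -1.8 × (6.95 - 5.03) = -3.456%, loss ≈ 13285 × 3.456/100 ≈ 459.
Year 2020: gap = -1.8 × (6.9 - 5.03) = -3.366%, loss ≈ 13285 × 3.366/100 ≈ 447.
Year 2021: gap = -1.8 × (6.33 - 5.03) = -2.34%, loss ≈ 13285 × 2.34/100 ≈ 311.
Year 2022: gap = -1.8 × (9.29 - 5.03) = -7.668%, loss ≈ 13285 × 7.668/100 ≈ 1019.
Total lost output = 459 + 447 + 311 + 1019 = 2236 billion.

$2,236 billion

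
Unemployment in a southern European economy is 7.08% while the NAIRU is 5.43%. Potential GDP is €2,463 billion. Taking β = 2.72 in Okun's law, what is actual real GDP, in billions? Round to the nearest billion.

Unemployment gap = 7.08 - 5.43 = 1.65 points, so the output gap is -2.72 × 1.65 = -4.488%.
Actual GDP = 2463 × (1 - 4.488/100) = 2463 × 0.95512 ≈ 2352 billion.

€2,352 billion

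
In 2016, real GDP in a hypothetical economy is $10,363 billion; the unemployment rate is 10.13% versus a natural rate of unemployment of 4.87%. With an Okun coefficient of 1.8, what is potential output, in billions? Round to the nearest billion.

$11,447 billion

Unemployment gap = 10.13 - 4.87 = 5.26 points, so output gap = -1.8 × 5.26 = -9.468%.
Since Y = Y* × (1 + gap/100), Y* = 10363/0.90532 ≈ 11447 billion.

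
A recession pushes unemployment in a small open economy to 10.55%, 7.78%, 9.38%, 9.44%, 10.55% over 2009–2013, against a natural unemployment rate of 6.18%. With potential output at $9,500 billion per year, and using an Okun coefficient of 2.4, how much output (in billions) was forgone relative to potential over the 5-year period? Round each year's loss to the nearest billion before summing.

Year 2009: gap = -2.4 × (10.55 - 6.18) = -10.488%, loss ≈ 9500 × 10.488/100 ≈ 996.
Year 2010: gap = -2.4 × (7.78 - 6.18) = -3.84%, loss ≈ 9500 × 3.84/100 ≈ 365.
Year 2011: gap = -2.4 × (9.38 - 6.18) = -7.68%, loss ≈ 9500 × 7.68/100 ≈ 730.
Year 2012: gap = -2.4 × (9.44 - 6.18) = -7.824%, loss ≈ 9500 × 7.824/100 ≈ 743.
Year 2013: gap = -2.4 × (10.55 - 6.18) = -10.488%, loss ≈ 9500 × 10.488/100 ≈ 996.
Total lost output = 996 + 365 + 730 + 743 + 996 = 3830 billion.

$3,830 billion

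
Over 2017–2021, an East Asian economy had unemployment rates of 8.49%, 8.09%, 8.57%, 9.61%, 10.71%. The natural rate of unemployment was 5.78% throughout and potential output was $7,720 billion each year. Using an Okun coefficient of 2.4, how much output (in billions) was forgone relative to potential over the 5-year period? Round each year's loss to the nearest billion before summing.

Year 2017: gap = -2.4 × (8.49 - 5.78) = -6.504%, loss ≈ 7720 × 6.504/100 ≈ 502.
Year 2018: gap = -2.4 × (8.09 - 5.78) = -5.544%, loss ≈ 7720 × 5.544/100 ≈ 428.
Year 2019: gap = -2.4 × (8.57 - 5.78) = -6.696%, loss ≈ 7720 × 6.696/100 ≈ 517.
Year 2020: gap = -2.4 × (9.61 - 5.78) = -9.192%, loss ≈ 7720 × 9.192/100 ≈ 710.
Year 2021: gap = -2.4 × (10.71 - 5.78) = -11.832%, loss ≈ 7720 × 11.832/100 ≈ 913.
Total lost output = 502 + 428 + 517 + 710 + 913 = 3070 billion.

$3,070 billion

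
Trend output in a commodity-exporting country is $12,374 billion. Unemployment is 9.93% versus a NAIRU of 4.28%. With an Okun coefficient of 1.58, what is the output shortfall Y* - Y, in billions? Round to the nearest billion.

$1,105 billion

Output gap = -1.58 × (9.93 - 4.28) = -1.58 × 5.65 = -8.927%.
Actual GDP ≈ 12374 × 0.91073 ≈ 11269 billion, so the shortfall is 12374 - 11269 = 1105 billion.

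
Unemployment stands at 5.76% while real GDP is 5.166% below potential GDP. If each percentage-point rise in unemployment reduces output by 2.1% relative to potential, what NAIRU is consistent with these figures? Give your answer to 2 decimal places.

From Okun's law, u - u* = -(output gap)/β = -(-5.166)/2.1 = 2.46 points.
So u* = 5.76 - 2.46 = 3.30%.

3.30%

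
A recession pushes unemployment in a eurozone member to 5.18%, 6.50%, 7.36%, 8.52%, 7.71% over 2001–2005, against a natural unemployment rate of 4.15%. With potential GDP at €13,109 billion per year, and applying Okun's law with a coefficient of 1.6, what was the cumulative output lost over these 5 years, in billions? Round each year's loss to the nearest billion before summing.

Year 2001: gap = -1.6 × (5.18 - 4.15) = -1.648%, loss ≈ 13109 × 1.648/100 ≈ 216.
Year 2002: gap = -1.6 × (6.5 - 4.15) = -3.76%, loss ≈ 13109 × 3.76/100 ≈ 493.
Year 2003: gap = -1.6 × (7.36 - 4.15) = -5.136%, loss ≈ 13109 × 5.136/100 ≈ 673.
Year 2004: gap = -1.6 × (8.52 - 4.15) = -6.992%, loss ≈ 13109 × 6.992/100 ≈ 917.
Year 2005: gap = -1.6 × (7.71 - 4.15) = -5.696%, loss ≈ 13109 × 5.696/100 ≈ 747.
Total lost output = 216 + 493 + 673 + 917 + 747 = 3046 billion.

€3,046 billion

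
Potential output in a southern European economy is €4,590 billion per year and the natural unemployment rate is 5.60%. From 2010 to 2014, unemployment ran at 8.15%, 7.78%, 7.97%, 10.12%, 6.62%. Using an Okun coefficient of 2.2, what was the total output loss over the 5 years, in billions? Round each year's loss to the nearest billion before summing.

€1,275 billion

Year 2010: gap = -2.2 × (8.15 - 5.6) = -5.61%, loss ≈ 4590 × 5.61/100 ≈ 257.
Year 2011: gap = -2.2 × (7.78 - 5.6) = -4.796%, loss ≈ 4590 × 4.796/100 ≈ 220.
Year 2012: gap = -2.2 × (7.97 - 5.6) = -5.214%, loss ≈ 4590 × 5.214/100 ≈ 239.
Year 2013: gap = -2.2 × (10.12 - 5.6) = -9.944%, loss ≈ 4590 × 9.944/100 ≈ 456.
Year 2014: gap = -2.2 × (6.62 - 5.6) = -2.244%, loss ≈ 4590 × 2.244/100 ≈ 103.
Total lost output = 257 + 220 + 239 + 456 + 103 = 1275 billion.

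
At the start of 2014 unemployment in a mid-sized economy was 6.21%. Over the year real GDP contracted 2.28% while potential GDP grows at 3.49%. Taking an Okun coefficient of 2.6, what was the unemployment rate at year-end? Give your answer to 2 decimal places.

8.43%

Growth-rate Okun's law: g_Y = g_Y* - β × Δu, so Δu = (g_Y* - g_Y)/β.
Δu = (3.49 + 2.28)/2.6 = 5.77/2.6 = 2.22 percentage points.
Year-end unemployment = 6.21 + 2.22 = 8.43%.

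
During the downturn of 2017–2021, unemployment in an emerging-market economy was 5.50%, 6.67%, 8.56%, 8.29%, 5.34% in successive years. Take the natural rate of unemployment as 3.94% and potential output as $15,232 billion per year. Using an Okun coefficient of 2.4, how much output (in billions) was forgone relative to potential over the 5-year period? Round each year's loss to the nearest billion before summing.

Year 2017: gap = -2.4 × (5.5 - 3.94) = -3.744%, loss ≈ 15232 × 3.744/100 ≈ 570.
Year 2018: gap = -2.4 × (6.67 - 3.94) = -6.552%, loss ≈ 15232 × 6.552/100 ≈ 998.
Year 2019: gap = -2.4 × (8.56 - 3.94) = -11.088%, loss ≈ 15232 × 11.088/100 ≈ 1689.
Year 2020: gap = -2.4 × (8.29 - 3.94) = -10.44%, loss ≈ 15232 × 10.44/100 ≈ 1590.
Year 2021: gap = -2.4 × (5.34 - 3.94) = -3.36%, loss ≈ 15232 × 3.36/100 ≈ 512.
Total lost output = 570 + 998 + 1689 + 1590 + 512 = 5359 billion.

$5,359 billion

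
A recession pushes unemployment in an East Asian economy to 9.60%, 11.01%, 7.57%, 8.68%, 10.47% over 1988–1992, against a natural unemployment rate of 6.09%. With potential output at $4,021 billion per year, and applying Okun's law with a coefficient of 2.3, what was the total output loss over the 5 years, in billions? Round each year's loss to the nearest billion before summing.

$1,562 billion

Year 1988: gap = -2.3 × (9.6 - 6.09) = -8.073%, loss ≈ 4021 × 8.073/100 ≈ 325.
Year 1989: gap = -2.3 × (11.01 - 6.09) = -11.316%, loss ≈ 4021 × 11.316/100 ≈ 455.
Year 1990: gap = -2.3 × (7.57 - 6.09) = -3.404%, loss ≈ 4021 × 3.404/100 ≈ 137.
Year 1991: gap = -2.3 × (8.68 - 6.09) = -5.957%, loss ≈ 4021 × 5.957/100 ≈ 240.
Year 1992: gap = -2.3 × (10.47 - 6.09) = -10.074%, loss ≈ 4021 × 10.074/100 ≈ 405.
Total lost output = 325 + 455 + 137 + 240 + 405 = 1562 billion.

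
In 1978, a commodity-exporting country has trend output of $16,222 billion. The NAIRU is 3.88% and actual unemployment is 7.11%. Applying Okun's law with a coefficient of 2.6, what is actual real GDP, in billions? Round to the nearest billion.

$14,860 billion

Unemployment gap = 7.11 - 3.88 = 3.23 points, so the output gap is -2.6 × 3.23 = -8.398%.
Actual GDP = 16222 × (1 - 8.398/100) = 16222 × 0.91602 ≈ 14860 billion.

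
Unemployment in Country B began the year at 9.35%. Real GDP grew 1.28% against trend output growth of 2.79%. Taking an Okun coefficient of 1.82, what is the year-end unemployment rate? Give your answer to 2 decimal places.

Growth-rate Okun's law: g_Y = g_Y* - β × Δu, so Δu = (g_Y* - g_Y)/β.
Δu = (2.79 - 1.28)/1.82 = 1.51/1.82 = 0.83 percentage points.
Year-end unemployment = 9.35 + 0.83 = 10.18%.

10.18%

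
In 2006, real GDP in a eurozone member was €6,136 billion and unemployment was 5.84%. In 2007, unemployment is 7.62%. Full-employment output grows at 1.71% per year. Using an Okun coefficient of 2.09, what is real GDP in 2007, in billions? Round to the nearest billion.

€6,013 billion

Δu = 7.62 - 5.84 = 1.78 points.
Okun's law (growth form): g_Y = g_Y* - β × Δu = 1.71 - 2.09 × (1.78) = 1.71 - 3.7202 = -2.0102%.
Real GDP in the next year = 6136 × (1 - 2.0102/100) = 6136 × 0.979898 ≈ 6013 billion.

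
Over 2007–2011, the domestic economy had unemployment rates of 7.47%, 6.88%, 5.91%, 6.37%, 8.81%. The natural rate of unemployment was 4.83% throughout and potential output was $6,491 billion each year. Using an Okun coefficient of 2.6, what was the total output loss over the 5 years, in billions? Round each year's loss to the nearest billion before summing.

Year 2007: gap = -2.6 × (7.47 - 4.83) = -6.864%, loss ≈ 6491 × 6.864/100 ≈ 446.
Year 2008: gap = -2.6 × (6.88 - 4.83) = -5.33%, loss ≈ 6491 × 5.33/100 ≈ 346.
Year 2009: gap = -2.6 × (5.91 - 4.83) = -2.808%, loss ≈ 6491 × 2.808/100 ≈ 182.
Year 2010: gap = -2.6 × (6.37 - 4.83) = -4.004%, loss ≈ 6491 × 4.004/100 ≈ 260.
Year 2011: gap = -2.6 × (8.81 - 4.83) = -10.348%, loss ≈ 6491 × 10.348/100 ≈ 672.
Total lost output = 446 + 346 + 182 + 260 + 672 = 1906 billion.

$1,906 billion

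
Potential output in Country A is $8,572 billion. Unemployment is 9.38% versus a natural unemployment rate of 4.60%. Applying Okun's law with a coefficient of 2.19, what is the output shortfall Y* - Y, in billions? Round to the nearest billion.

$897 billion

Output gap = -2.19 × (9.38 - 4.6) = -2.19 × 4.78 = -10.4682%.
Actual GDP ≈ 8572 × 0.895318 ≈ 7675 billion, so the shortfall is 8572 - 7675 = 897 billion.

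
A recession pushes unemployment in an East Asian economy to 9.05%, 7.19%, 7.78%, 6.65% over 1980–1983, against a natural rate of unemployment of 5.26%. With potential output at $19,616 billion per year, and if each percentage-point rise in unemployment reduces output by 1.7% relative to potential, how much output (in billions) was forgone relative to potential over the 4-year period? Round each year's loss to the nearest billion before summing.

Year 1980: gap = -1.7 × (9.05 - 5.26) = -6.443%, loss ≈ 19616 × 6.443/100 ≈ 1264.
Year 1981: gap = -1.7 × (7.19 - 5.26) = -3.281%, loss ≈ 19616 × 3.281/100 ≈ 644.
Year 1982: gap = -1.7 × (7.78 - 5.26) = -4.284%, loss ≈ 19616 × 4.284/100 ≈ 840.
Year 1983: gap = -1.7 × (6.65 - 5.26) = -2.363%, loss ≈ 19616 × 2.363/100 ≈ 464.
Total lost output = 1264 + 644 + 840 + 464 = 3212 billion.

$3,212 billion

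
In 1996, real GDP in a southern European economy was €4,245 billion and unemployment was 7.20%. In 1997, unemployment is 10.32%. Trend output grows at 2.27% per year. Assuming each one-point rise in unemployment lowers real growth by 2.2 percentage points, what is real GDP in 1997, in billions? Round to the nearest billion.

Δu = 10.32 - 7.2 = 3.12 points.
Okun's law (growth form): g_Y = g_Y* - β × Δu = 2.27 - 2.2 × (3.12) = 2.27 - 6.864 = -4.594%.
Real GDP in the next year = 4245 × (1 - 4.594/100) = 4245 × 0.95406 ≈ 4050 billion.

€4,050 billion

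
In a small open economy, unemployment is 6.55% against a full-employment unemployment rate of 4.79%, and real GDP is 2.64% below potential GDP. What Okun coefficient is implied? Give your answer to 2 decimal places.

Okun's law: output gap = -β × (u - u*).
-2.64 = -β × (6.55 - 4.79) = -β × 1.76, so β = 2.64/1.76 = 1.50.

β ≈ 1.50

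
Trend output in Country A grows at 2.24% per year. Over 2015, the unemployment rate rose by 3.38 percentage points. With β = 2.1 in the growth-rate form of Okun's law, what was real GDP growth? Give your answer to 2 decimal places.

-4.86%

Growth-rate Okun's law: g_Y = g_Y* - β × Δu.
g_Y = 2.24 - 2.1 × (3.38) = 2.24 - 7.098 = -4.858%, i.e. -4.86% to 2 d.p.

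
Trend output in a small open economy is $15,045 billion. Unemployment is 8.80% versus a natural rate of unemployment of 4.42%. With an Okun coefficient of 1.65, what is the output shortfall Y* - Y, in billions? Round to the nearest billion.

Output gap = -1.65 × (8.8 - 4.42) = -1.65 × 4.38 = -7.227%.
Actual GDP ≈ 15045 × 0.92773 ≈ 13958 billion, so the shortfall is 15045 - 13958 = 1087 billion.

$1,087 billion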